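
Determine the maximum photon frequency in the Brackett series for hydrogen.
2.056e+14 Hz

The series limit corresponds to the transition from n = ∞ to n = 4.
This is the highest energy (shortest wavelength) transition in the Brackett series.

E_∞ = 0 eV
E_4 = -13.6057 / 4² = -0.8503563 eV

Energy at series limit:
ΔE = E_∞ - E_4 = 0 - (-0.8503563) = 0.8503563 eV
E = 0.8503563 eV × (1.602177 × 10⁻¹⁹ J/eV) = 1.36242e-19 J
f = E/h = 1.36242e-19 J / (6.62607 × 10⁻³⁴ J·s) = 2.056e+14 Hz

This energy equals the ionization energy from the n = 4 state of hydrogen.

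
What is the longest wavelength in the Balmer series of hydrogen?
656.1109 nm

The longest wavelength corresponds to the smallest energy transition in the series.
The Balmer series has all transitions ending at n_f = 2.

For H, the first line (α-line) is the jump from n = 3 to n = 2:
E_3 = -13.6057 / 3² = -1.51174444 eV
E_2 = -13.6057 / 2² = -3.40142500 eV
ΔE = E_3 - E_2 = 1.88968056 eV

λ = hc/E = 1239.84 eV·nm / 1.88968056 eV
λ = 656.1109 nm

This is the α-line of the Balmer series in H.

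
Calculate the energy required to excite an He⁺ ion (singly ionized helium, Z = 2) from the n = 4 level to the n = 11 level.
2.95165 eV

The energy levels of a hydrogen-like atom are E_n = -13.6057 Z² eV / n².

Energy at n = 4: E_4 = -13.6057 × 2² / 4² = -3.40142500 eV
Energy at n = 11: E_11 = -13.6057 × 2² / 11² = -0.44977521 eV

The excitation energy is the difference:
ΔE = E_11 - E_4
ΔE = -0.44977521 - (-3.40142500)
ΔE = 2.95165 eV

Since this is positive, energy must be absorbed (photon absorption).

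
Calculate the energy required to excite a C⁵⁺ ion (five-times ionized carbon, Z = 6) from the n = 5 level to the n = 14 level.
17.093 eV

The energy levels of a hydrogen-like atom are E_n = -13.6057 Z² eV / n².

Energy at n = 5: E_5 = -13.6057 × 6² / 5² = -19.592208 eV
Energy at n = 14: E_14 = -13.6057 × 6² / 14² = -2.499006 eV

The excitation energy is the difference:
ΔE = E_14 - E_5
ΔE = -2.499006 - (-19.592208)
ΔE = 17.093 eV

Since this is positive, energy must be absorbed (photon absorption).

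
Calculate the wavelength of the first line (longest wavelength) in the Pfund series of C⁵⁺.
207.1057 nm

The longest wavelength corresponds to the smallest energy transition in the series.
The Pfund series has all transitions ending at n_f = 5.

For C⁵⁺ (Z = 6), the first line (α-line) is the jump from n = 6 to n = 5:
E_6 = -13.6057 × 6² / 6² = -13.60570000 eV
E_5 = -13.6057 × 6² / 5² = -19.59220800 eV
ΔE = E_6 - E_5 = 5.98650800 eV

λ = hc/E = 1239.84 eV·nm / 5.98650800 eV
λ = 207.1057 nm

This is the α-line of the Pfund series in C⁵⁺.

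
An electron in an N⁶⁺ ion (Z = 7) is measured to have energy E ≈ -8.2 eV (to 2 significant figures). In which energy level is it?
n = 9

The exact energy levels follow E_n = -13.6057 Z² / n² eV with Z = 7.

The measured value (-8.2 eV) is reported to only 2 significant figures, so we must test candidate n values and see which one matches to that precision.

Candidate energies:
  n = 7:  E = -13.6057 × 7² / 7² = -13.605700 eV
  n = 8:  E = -13.6057 × 7² / 8² = -10.416864 eV
  n = 9:  E = -13.6057 × 7² / 9² = -8.230609 eV  ← matches
  n = 10:  E = -13.6057 × 7² / 10² = -6.666793 eV
  n = 11:  E = -13.6057 × 7² / 11² = -5.509746 eV

Checking against the measurement of -8.2 eV (2 sig figs), only n = 9 agrees:
E_9 = -8.230609 eV, which rounds to -8.2 eV ✓

Therefore n = 9.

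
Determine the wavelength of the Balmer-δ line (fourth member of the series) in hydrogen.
410.07 nm

The lines of a series are numbered from the longest wavelength (smallest ΔE) outward; the fourth line is the transition from n = n_f + 4 to n_f.
The Balmer series has all transitions ending at n_f = 2.

For H, the fourth line (δ-line) is the jump from n = 6 to n = 2:
E_6 = -13.6057 / 6² = -0.377936 eV
E_2 = -13.6057 / 2² = -3.401425 eV
ΔE = E_6 - E_2 = 3.023489 eV

λ = hc/E = 1239.84 eV·nm / 3.023489 eV
λ = 410.07 nm

This is the δ-line of the Balmer series in H.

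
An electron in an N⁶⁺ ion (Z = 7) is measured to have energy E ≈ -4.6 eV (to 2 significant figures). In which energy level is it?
n = 12

The exact energy levels follow E_n = -13.6057 Z² / n² eV with Z = 7.

The measured value (-4.6 eV) is reported to only 2 significant figures, so we must test candidate n values and see which one matches to that precision.

Candidate energies:
  n = 10:  E = -13.6057 × 7² / 10² = -6.666793 eV
  n = 11:  E = -13.6057 × 7² / 11² = -5.509746 eV
  n = 12:  E = -13.6057 × 7² / 12² = -4.629717 eV  ← matches
  n = 13:  E = -13.6057 × 7² / 13² = -3.944848 eV
  n = 14:  E = -13.6057 × 7² / 14² = -3.401425 eV

Checking against the measurement of -4.6 eV (2 sig figs), only n = 12 agrees:
E_12 = -4.629717 eV, which rounds to -4.6 eV ✓

Therefore n = 12.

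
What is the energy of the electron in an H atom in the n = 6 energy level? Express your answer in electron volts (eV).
-0.37794 eV

The energy levels of a hydrogen-like atom are given by:
E_n = -13.6057 eV / n²

For n = 6:
E_6 = -13.6057 eV / 6²
E_6 = -13.6057 eV / 36
E_6 = -0.37794 eV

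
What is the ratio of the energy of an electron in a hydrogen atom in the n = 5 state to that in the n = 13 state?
6.76

Using E_n = -13.6057 Z² / n² eV with Z = 1:

E_5 = -13.6057 / 5² = -13.6057 / 25 = -0.54422800 eV
E_13 = -13.6057 / 13² = -13.6057 / 169 = -0.08050710 eV

The ratio is:
E_5/E_13 = (-0.54422800) / (-0.08050710)
E_5/E_13 = (-13.6057/25) / (-13.6057/169)
E_5/E_13 = 169/25
E_5/E_13 = 6.76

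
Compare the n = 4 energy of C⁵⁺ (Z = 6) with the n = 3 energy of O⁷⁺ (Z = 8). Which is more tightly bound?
O⁷⁺ at n = 3 (E = -96.75164 eV)

Using E_n = -13.6057 Z² / n² eV:

C⁵⁺ (Z = 6) at n = 4:
E = -13.6057 × 6² / 4² = -13.6057 × 36 / 16 = -30.61282500 eV

O⁷⁺ (Z = 8) at n = 3:
E = -13.6057 × 8² / 3² = -13.6057 × 64 / 9 = -96.75164444 eV

Since -96.75164444 eV < -30.61282500 eV,
O⁷⁺ at n = 3 is more tightly bound (requires more energy to ionize).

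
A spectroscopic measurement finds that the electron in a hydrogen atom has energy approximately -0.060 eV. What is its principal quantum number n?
n = 15

The exact energy levels follow E_n = -13.6057 eV / n².

The measured value (-0.060 eV) is reported to only 2 significant figures, so we must test candidate n values and see which one matches to that precision.

Candidate energies:
  n = 13:  E = -13.6057/13² = -0.08051 eV
  n = 14:  E = -13.6057/14² = -0.06942 eV
  n = 15:  E = -13.6057/15² = -0.06047 eV  ← matches
  n = 16:  E = -13.6057/16² = -0.05315 eV
  n = 17:  E = -13.6057/17² = -0.04708 eV

Checking against the measurement of -0.060 eV (2 sig figs), only n = 15 agrees:
E_15 = -0.06047 eV, which rounds to -0.060 eV ✓

Therefore n = 15.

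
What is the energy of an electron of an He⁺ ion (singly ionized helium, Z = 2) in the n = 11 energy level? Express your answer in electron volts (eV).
-0.4498 eV

The energy levels of a hydrogen-like atom are given by:
E_n = -13.6057 Z² / n² eV  (with Z = 2 for He⁺)

For n = 11:
E_11 = -13.6057 × 2² / 11²
E_11 = -13.6057 × 4 / 121
E_11 = -0.4498 eV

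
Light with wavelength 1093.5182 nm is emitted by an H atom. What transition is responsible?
n = 6 → n = 3

First, find the photon energy from the wavelength (hc = 1239.84 eV·nm):
E = hc/λ = 1239.84 eV·nm / 1093.5182 nm = 1.1338083 eV

The energy levels of hydrogen satisfy E_n = -13.6057 / n² eV, so an emission n_i → n_f releases
ΔE = 13.6057 × (1/n_f² − 1/n_i²) eV.

Setting ΔE equal to the photon energy:
1/n_f² − 1/n_i² = 1.1338083 / 13.6057 = 0.083333331

Since 1/n_i² must be positive, we need 1/n_f² > 0.083333331, i.e. n_f ≤ 3. For each allowed n_f, solve n_i = (1/n_f² − 0.083333331)^(−1/2) and check whether it is a whole number:
  n_f = 1: 1/n_i² = 1.000000000 − 0.083333331 = 0.916666669 → n_i = 1.044  (not an integer) ✗
  n_f = 2: 1/n_i² = 0.250000000 − 0.083333331 = 0.166666669 → n_i = 2.449  (not an integer) ✗
  n_f = 3: 1/n_i² = 0.111111111 − 0.083333331 = 0.027777780 → n_i = 6.000  → integer, n_i = 6 ✓

Only n_f = 3 gives an integer upper level, n_i = 6.

The transition is from n = 6 to n = 3 (emission).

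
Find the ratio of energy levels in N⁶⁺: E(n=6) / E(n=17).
8.028

Using E_n = -13.6057 Z² / n² eV with Z = 7:

E_6 = -13.6057 × 7² / 6² = -666.6793 / 36 = -18.518869444 eV
E_17 = -13.6057 × 7² / 17² = -666.6793 / 289 = -2.306848789 eV

The ratio is:
E_6/E_17 = (-18.518869444) / (-2.306848789)
E_6/E_17 = (-666.6793/36) / (-666.6793/289)
E_6/E_17 = 289/36
E_6/E_17 = 8.028
(Note: the Z² factors cancel in the ratio.)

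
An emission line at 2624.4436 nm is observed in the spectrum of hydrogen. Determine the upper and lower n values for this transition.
n = 6 → n = 4

First, find the photon energy from the wavelength (hc = 1239.84 eV·nm):
E = hc/λ = 1239.84 eV·nm / 2624.4436 nm = 0.47242014 eV

The energy levels of hydrogen satisfy E_n = -13.6057 / n² eV, so an emission n_i → n_f releases
ΔE = 13.6057 × (1/n_f² − 1/n_i²) eV.

Setting ΔE equal to the photon energy:
1/n_f² − 1/n_i² = 0.47242014 / 13.6057 = 0.034722222

Since 1/n_i² must be positive, we need 1/n_f² > 0.034722222, i.e. n_f ≤ 5. For each allowed n_f, solve n_i = (1/n_f² − 0.034722222)^(−1/2) and check whether it is a whole number:
  n_f = 1: 1/n_i² = 1.000000000 − 0.034722222 = 0.965277778 → n_i = 1.018  (not an integer) ✗
  n_f = 2: 1/n_i² = 0.250000000 − 0.034722222 = 0.215277778 → n_i = 2.155  (not an integer) ✗
  n_f = 3: 1/n_i² = 0.111111111 − 0.034722222 = 0.076388889 → n_i = 3.618  (not an integer) ✗
  n_f = 4: 1/n_i² = 0.062500000 − 0.034722222 = 0.027777778 → n_i = 6.000  → integer, n_i = 6 ✓
  n_f = 5: 1/n_i² = 0.040000000 − 0.034722222 = 0.005277778 → n_i = 13.765  (not an integer) ✗

Only n_f = 4 gives an integer upper level, n_i = 6.

The transition is from n = 6 to n = 4 (emission).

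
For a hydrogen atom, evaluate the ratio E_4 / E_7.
3.0625

Using E_n = -13.6057 Z² / n² eV with Z = 1:

E_4 = -13.6057 / 4² = -13.6057 / 16 = -0.850356250 eV
E_7 = -13.6057 / 7² = -13.6057 / 49 = -0.277667347 eV

The ratio is:
E_4/E_7 = (-0.850356250) / (-0.277667347)
E_4/E_7 = (-13.6057/16) / (-13.6057/49)
E_4/E_7 = 49/16
E_4/E_7 = 3.0625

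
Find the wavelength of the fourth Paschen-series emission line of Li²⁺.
111.62998 nm

The lines of a series are numbered from the longest wavelength (smallest ΔE) outward; the fourth line is the transition from n = n_f + 4 to n_f.
The Paschen series has all transitions ending at n_f = 3.

For Li²⁺ (Z = 3), the fourth line (δ-line) is the jump from n = 7 to n = 3:
E_7 = -13.6057 × 3² / 7² = -2.49900612 eV
E_3 = -13.6057 × 3² / 3² = -13.60570000 eV
ΔE = E_7 - E_3 = 11.10669388 eV

λ = hc/E = 1239.84 eV·nm / 11.10669388 eV
λ = 111.62998 nm

This is the δ-line of the Paschen series in Li²⁺.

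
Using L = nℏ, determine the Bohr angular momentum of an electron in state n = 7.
7.3820e-34 J·s (or 7ℏ)

In the Bohr model, angular momentum is quantized:
L = nℏ

where ℏ = h/(2π) = 1.054572e-34 J·s

For n = 7:
L = 7 × 1.054572e-34 J·s
L = 7.3820e-34 J·s

This can also be written as L = 7ℏ.
The angular momentum is an integer multiple of the reduced Planck constant.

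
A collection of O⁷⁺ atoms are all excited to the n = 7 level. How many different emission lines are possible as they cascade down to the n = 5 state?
3

The electron can occupy levels n = 5, 6, ..., 7 during de-excitation — that is m = 7 - 5 + 1 = 3 distinct levels.

The number of distinct spectral lines equals the number of ways to choose 2 of these m levels (each pair gives one possible emission transition):

Number of lines = m(m-1)/2 = 3×2/2 = 3

These correspond to all possible transitions between the 3 levels:
7 → 6, 7 → 5, 6 → 5

Each transition produces a photon with a unique energy (and thus wavelength). This count does not depend on Z.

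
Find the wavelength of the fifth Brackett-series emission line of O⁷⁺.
28.389414 nm

The lines of a series are numbered from the longest wavelength (smallest ΔE) outward; the fifth line is the transition from n = n_f + 5 to n_f.
The Brackett series has all transitions ending at n_f = 4.

For O⁷⁺ (Z = 8), the fifth line (ε-line) is the jump from n = 9 to n = 4:
E_9 = -13.6057 × 8² / 9² = -10.75018272 eV
E_4 = -13.6057 × 8² / 4² = -54.42280000 eV
ΔE = E_9 - E_4 = 43.67261728 eV

λ = hc/E = 1239.84 eV·nm / 43.67261728 eV
λ = 28.389414 nm

This is the ε-line of the Brackett series in O⁷⁺.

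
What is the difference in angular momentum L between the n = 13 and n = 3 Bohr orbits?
1.05457e-33 J·s (or 10ℏ)

In the Bohr model, L_n = nℏ where ℏ = 1.0545718e-34 J·s.

L_13 = 13ℏ = 1.3709433e-33 J·s
L_3 = 3ℏ = 3.1637154e-34 J·s

ΔL = L_13 - L_3 = (13 - 3)ℏ = 10ℏ
ΔL = 10 × 1.0545718e-34 J·s = 1.05457e-33 J·s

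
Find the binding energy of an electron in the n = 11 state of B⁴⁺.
2.811 eV

The ionization energy is the energy needed to remove the electron completely (n → ∞).

For a hydrogen-like ion with Z = 5, E_n = -13.6057 Z² / n² eV.

At n = 11: E_11 = -13.6057 × 5² / 11² = -2.811095 eV
At n = ∞: E_∞ = 0 eV

Ionization energy = E_∞ - E_11 = 0 - (-2.811095) = 2.811095 eV
Ionization energy ≈ 2.811 eV

This is also called the binding energy of the electron in state n = 11.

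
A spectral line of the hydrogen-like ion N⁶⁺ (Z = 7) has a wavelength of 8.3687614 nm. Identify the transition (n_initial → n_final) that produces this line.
n = 6 → n = 2

First, find the photon energy from the wavelength (hc = 1239.84 eV·nm):
E = hc/λ = 1239.84 eV·nm / 8.3687614 nm = 148.15096 eV

The energy levels of N⁶⁺ satisfy E_n = -13.6057 × 7² / n² eV, so an emission n_i → n_f releases
ΔE = 13.6057 × 7² × (1/n_f² − 1/n_i²) eV.

Setting ΔE equal to the photon energy:
1/n_f² − 1/n_i² = 148.15096 / (13.6057 × 7²) = 0.22222223

Since 1/n_i² must be positive, we need 1/n_f² > 0.22222223, i.e. n_f ≤ 2. For each allowed n_f, solve n_i = (1/n_f² − 0.22222223)^(−1/2) and check whether it is a whole number:
  n_f = 1: 1/n_i² = 1.00000000 − 0.22222223 = 0.77777777 → n_i = 1.134  (not an integer) ✗
  n_f = 2: 1/n_i² = 0.25000000 − 0.22222223 = 0.02777777 → n_i = 6.000  → integer, n_i = 6 ✓

Only n_f = 2 gives an integer upper level, n_i = 6.

The transition is from n = 6 to n = 2 (emission).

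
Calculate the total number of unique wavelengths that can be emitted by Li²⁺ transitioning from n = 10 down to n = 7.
6

The electron can occupy levels n = 7, 8, ..., 10 during de-excitation — that is m = 10 - 7 + 1 = 4 distinct levels.

The number of distinct spectral lines equals the number of ways to choose 2 of these m levels (each pair gives one possible emission transition):

Number of lines = m(m-1)/2 = 4×3/2 = 6

These correspond to all possible transitions between the 4 levels:
10 → 9, 10 → 8, 10 → 7, 9 → 8, 9 → 7, 8 → 7

Each transition produces a photon with a unique energy (and thus wavelength). This count does not depend on Z.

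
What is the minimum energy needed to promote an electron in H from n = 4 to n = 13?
0.76985 eV

The energy levels of a hydrogen-like atom are E_n = -13.6057 eV / n².

Energy at n = 4: E_4 = -13.6057 / 4² = -0.85035625 eV
Energy at n = 13: E_13 = -13.6057 / 13² = -0.08050710 eV

The excitation energy is the difference:
ΔE = E_13 - E_4
ΔE = -0.08050710 - (-0.85035625)
ΔE = 0.76985 eV

Since this is positive, energy must be absorbed (photon absorption).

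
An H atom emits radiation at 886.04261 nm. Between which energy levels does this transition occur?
n = 11 → n = 3

First, find the photon energy from the wavelength (hc = 1239.84 eV·nm):
E = hc/λ = 1239.84 eV·nm / 886.04261 nm = 1.3993006 eV

The energy levels of hydrogen satisfy E_n = -13.6057 / n² eV, so an emission n_i → n_f releases
ΔE = 13.6057 × (1/n_f² − 1/n_i²) eV.

Setting ΔE equal to the photon energy:
1/n_f² − 1/n_i² = 1.3993006 / 13.6057 = 0.10284665

Since 1/n_i² must be positive, we need 1/n_f² > 0.10284665, i.e. n_f ≤ 3. For each allowed n_f, solve n_i = (1/n_f² − 0.10284665)^(−1/2) and check whether it is a whole number:
  n_f = 1: 1/n_i² = 1.00000000 − 0.10284665 = 0.89715335 → n_i = 1.056  (not an integer) ✗
  n_f = 2: 1/n_i² = 0.25000000 − 0.10284665 = 0.14715335 → n_i = 2.607  (not an integer) ✗
  n_f = 3: 1/n_i² = 0.11111111 − 0.10284665 = 0.00826446 → n_i = 11.000  → integer, n_i = 11 ✓

Only n_f = 3 gives an integer upper level, n_i = 11.

The transition is from n = 11 to n = 3 (emission).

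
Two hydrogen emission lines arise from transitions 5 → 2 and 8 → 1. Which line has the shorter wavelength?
8 → 1

Calculate the energy for each transition:

Transition 5 → 2:
ΔE₁ = |E_2 - E_5| = |-13.6057/2² - (-13.6057/5²)|
ΔE₁ = |-3.4014250000 - (-0.5442280000)| = 2.8571970 eV

Transition 8 → 1:
ΔE₂ = |E_1 - E_8| = |-13.6057/1² - (-13.6057/8²)|
ΔE₂ = |-13.6057000000 - (-0.2125890625)| = 13.3931109 eV

Since 13.3931109 eV > 2.8571970 eV, the transition 8 → 1 emits the more energetic photon.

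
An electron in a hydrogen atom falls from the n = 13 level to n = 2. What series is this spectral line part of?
Balmer series

The spectral series in hydrogen are named based on the final (lower) energy level:
- Lyman series: n_final = 1 (ultraviolet)
- Balmer series: n_final = 2 (visible/near-UV)
- Paschen series: n_final = 3 (infrared)
- Brackett series: n_final = 4 (infrared)
- Pfund series: n_final = 5 (far infrared)

Since this transition ends at n = 2, it belongs to the Balmer series.

For reference, this 13 → 2 line has photon energy
ΔE = 13.6057 eV × (1/2² - 1/13²) = 3.3209178994 eV,
corresponding to wavelength λ = hc/ΔE = 1239.84 eV·nm / 3.3209178994 eV = 373.342563 nm in the visible/near-UV region.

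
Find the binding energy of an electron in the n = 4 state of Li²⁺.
7.653206 eV

The ionization energy is the energy needed to remove the electron completely (n → ∞).

For a hydrogen-like ion with Z = 3, E_n = -13.6057 Z² / n² eV.

At n = 4: E_4 = -13.6057 × 3² / 4² = -7.653206250 eV
At n = ∞: E_∞ = 0 eV

Ionization energy = E_∞ - E_4 = 0 - (-7.653206250) = 7.653206250 eV
Ionization energy ≈ 7.653206 eV

This is also called the binding energy of the electron in state n = 4.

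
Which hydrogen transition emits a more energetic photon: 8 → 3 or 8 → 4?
8 → 3

Calculate the energy for each transition:

Transition 8 → 3:
ΔE₁ = |E_3 - E_8| = |-13.6057/3² - (-13.6057/8²)|
ΔE₁ = |-1.511744444 - (-0.212589063)| = 1.299155 eV

Transition 8 → 4:
ΔE₂ = |E_4 - E_8| = |-13.6057/4² - (-13.6057/8²)|
ΔE₂ = |-0.850356250 - (-0.212589063)| = 0.637767 eV

Since 1.299155 eV > 0.637767 eV, the transition 8 → 3 emits the more energetic photon.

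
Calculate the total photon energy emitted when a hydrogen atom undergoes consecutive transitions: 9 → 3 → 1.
13.437728 eV

The energy levels of hydrogen are E_n = -13.6057 / n² eV.

First transition (9 → 3):
ΔE₁ = |E_3 - E_9|
ΔE₁ = |-1.511744444444 - (-0.167971604938)| = 1.343772840 eV

Second transition (3 → 1):
ΔE₂ = |E_1 - E_3|
ΔE₂ = |-13.605700000000 - (-1.511744444444)| = 12.093955556 eV

Total energy released:
E_total = ΔE₁ + ΔE₂ = 1.343772840 + 12.093955556 = 13.437728 eV

Note: This equals the direct transition 9 → 1: 13.437728 eV ✓
Energy is conserved regardless of the path taken.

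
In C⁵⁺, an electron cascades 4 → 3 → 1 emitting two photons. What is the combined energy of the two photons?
459.19238 eV

The energy levels of C⁵⁺ are E_n = -13.6057 × 6² / n² eV.

First transition (4 → 3):
ΔE₁ = |E_3 - E_4|
ΔE₁ = |-54.42280000000 - (-30.61282500000)| = 23.80997500 eV

Second transition (3 → 1):
ΔE₂ = |E_1 - E_3|
ΔE₂ = |-489.80520000000 - (-54.42280000000)| = 435.38240000 eV

Total energy released:
E_total = ΔE₁ + ΔE₂ = 23.80997500 + 435.38240000 = 459.19238 eV

Note: This equals the direct transition 4 → 1: 459.19238 eV ✓
Energy is conserved regardless of the path taken.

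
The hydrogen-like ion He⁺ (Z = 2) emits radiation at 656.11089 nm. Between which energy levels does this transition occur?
n = 6 → n = 4

First, find the photon energy from the wavelength (hc = 1239.84 eV·nm):
E = hc/λ = 1239.84 eV·nm / 656.11089 nm = 1.8896806 eV

The energy levels of He⁺ satisfy E_n = -13.6057 × 2² / n² eV, so an emission n_i → n_f releases
ΔE = 13.6057 × 2² × (1/n_f² − 1/n_i²) eV.

Setting ΔE equal to the photon energy:
1/n_f² − 1/n_i² = 1.8896806 / (13.6057 × 2²) = 0.034722223

Since 1/n_i² must be positive, we need 1/n_f² > 0.034722223, i.e. n_f ≤ 5. For each allowed n_f, solve n_i = (1/n_f² − 0.034722223)^(−1/2) and check whether it is a whole number:
  n_f = 1: 1/n_i² = 1.000000000 − 0.034722223 = 0.965277777 → n_i = 1.018  (not an integer) ✗
  n_f = 2: 1/n_i² = 0.250000000 − 0.034722223 = 0.215277777 → n_i = 2.155  (not an integer) ✗
  n_f = 3: 1/n_i² = 0.111111111 − 0.034722223 = 0.076388888 → n_i = 3.618  (not an integer) ✗
  n_f = 4: 1/n_i² = 0.062500000 − 0.034722223 = 0.027777777 → n_i = 6.000  → integer, n_i = 6 ✓
  n_f = 5: 1/n_i² = 0.040000000 − 0.034722223 = 0.005277777 → n_i = 13.765  (not an integer) ✗

Only n_f = 4 gives an integer upper level, n_i = 6.

The transition is from n = 6 to n = 4 (emission).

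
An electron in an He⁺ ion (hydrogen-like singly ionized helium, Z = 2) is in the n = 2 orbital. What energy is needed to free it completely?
13.61 eV

The ionization energy is the energy needed to remove the electron completely (n → ∞).

For a hydrogen-like ion with Z = 2, E_n = -13.6057 Z² / n² eV.

At n = 2: E_2 = -13.6057 × 2² / 2² = -13.60570 eV
At n = ∞: E_∞ = 0 eV

Ionization energy = E_∞ - E_2 = 0 - (-13.60570) = 13.60570 eV
Ionization energy ≈ 13.61 eV

This is also called the binding energy of the electron in state n = 2.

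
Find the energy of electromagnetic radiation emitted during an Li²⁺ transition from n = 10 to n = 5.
3.673539 eV

The energy levels are E_n = -13.6057 Z² eV / n².

Energy at n = 10: E_10 = -13.6057 × 3² / 10² = -1.224513000 eV
Energy at n = 5: E_5 = -13.6057 × 3² / 5² = -4.898052000 eV

For emission (electron falling to lower state), the photon energy is:
E_photon = E_10 - E_5 = |-1.224513000 - (-4.898052000)|
E_photon = 3.673539 eV

This energy is carried away by the emitted photon.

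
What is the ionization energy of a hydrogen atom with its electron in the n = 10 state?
0.1361 eV

The ionization energy is the energy needed to remove the electron completely (n → ∞).

For hydrogen, E_n = -13.6057 eV / n².

At n = 10: E_10 = -13.6057 / 10² = -0.1360570 eV
At n = ∞: E_∞ = 0 eV

Ionization energy = E_∞ - E_10 = 0 - (-0.1360570) = 0.1360570 eV
Ionization energy ≈ 0.1361 eV

This is also called the binding energy of the electron in state n = 10.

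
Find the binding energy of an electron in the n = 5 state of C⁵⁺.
19.59221 eV

The ionization energy is the energy needed to remove the electron completely (n → ∞).

For a hydrogen-like ion with Z = 6, E_n = -13.6057 Z² / n² eV.

At n = 5: E_5 = -13.6057 × 6² / 5² = -19.59220800 eV
At n = ∞: E_∞ = 0 eV

Ionization energy = E_∞ - E_5 = 0 - (-19.59220800) = 19.59220800 eV
Ionization energy ≈ 19.59221 eV

This is also called the binding energy of the electron in state n = 5.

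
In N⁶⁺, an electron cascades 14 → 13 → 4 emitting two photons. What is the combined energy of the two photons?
38.266 eV

The energy levels of N⁶⁺ are E_n = -13.6057 × 7² / n² eV.

First transition (14 → 13):
ΔE₁ = |E_13 - E_14|
ΔE₁ = |-3.944847929 - (-3.401425000)| = 0.543423 eV

Second transition (13 → 4):
ΔE₂ = |E_4 - E_13|
ΔE₂ = |-41.667456250 - (-3.944847929)| = 37.722608 eV

Total energy released:
E_total = ΔE₁ + ΔE₂ = 0.543423 + 37.722608 = 38.266 eV

Note: This equals the direct transition 14 → 4: 38.266 eV ✓
Energy is conserved regardless of the path taken.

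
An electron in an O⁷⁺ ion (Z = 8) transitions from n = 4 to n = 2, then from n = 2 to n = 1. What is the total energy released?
816.342000 eV

The energy levels of O⁷⁺ are E_n = -13.6057 × 8² / n² eV.

First transition (4 → 2):
ΔE₁ = |E_2 - E_4|
ΔE₁ = |-217.691200000000 - (-54.422800000000)| = 163.268400000 eV

Second transition (2 → 1):
ΔE₂ = |E_1 - E_2|
ΔE₂ = |-870.764800000000 - (-217.691200000000)| = 653.073600000 eV

Total energy released:
E_total = ΔE₁ + ΔE₂ = 163.268400000 + 653.073600000 = 816.342000 eV

Note: This equals the direct transition 4 → 1: 816.342000 eV ✓
Energy is conserved regardless of the path taken.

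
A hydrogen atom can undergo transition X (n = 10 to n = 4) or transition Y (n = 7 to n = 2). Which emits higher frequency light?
7 → 2

Calculate the energy for each transition:

Transition 10 → 4:
ΔE₁ = |E_4 - E_10| = |-13.6057/4² - (-13.6057/10²)|
ΔE₁ = |-0.8503562500 - (-0.1360570000)| = 0.7142993 eV

Transition 7 → 2:
ΔE₂ = |E_2 - E_7| = |-13.6057/2² - (-13.6057/7²)|
ΔE₂ = |-3.4014250000 - (-0.2776673469)| = 3.1237577 eV

Since 3.1237577 eV > 0.7142993 eV, the transition 7 → 2 emits the more energetic photon.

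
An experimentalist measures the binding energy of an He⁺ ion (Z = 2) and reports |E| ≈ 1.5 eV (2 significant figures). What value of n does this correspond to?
n = 6

The exact energy levels follow E_n = -13.6057 Z² / n² eV with Z = 2.

The measured value (-1.5 eV) is reported to only 2 significant figures, so we must test candidate n values and see which one matches to that precision.

Candidate energies:
  n = 4:  E = -13.6057 × 2² / 4² = -3.40143 eV
  n = 5:  E = -13.6057 × 2² / 5² = -2.17691 eV
  n = 6:  E = -13.6057 × 2² / 6² = -1.51174 eV  ← matches
  n = 7:  E = -13.6057 × 2² / 7² = -1.11067 eV
  n = 8:  E = -13.6057 × 2² / 8² = -0.85036 eV

Checking against the measurement of -1.5 eV (2 sig figs), only n = 6 agrees:
E_6 = -1.51174 eV, which rounds to -1.5 eV ✓

Therefore n = 6.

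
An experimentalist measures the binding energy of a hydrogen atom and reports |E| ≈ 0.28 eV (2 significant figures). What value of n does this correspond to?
n = 7

The exact energy levels follow E_n = -13.6057 eV / n².

The measured value (-0.28 eV) is reported to only 2 significant figures, so we must test candidate n values and see which one matches to that precision.

Candidate energies:
  n = 5:  E = -13.6057/5² = -0.54423 eV
  n = 6:  E = -13.6057/6² = -0.37794 eV
  n = 7:  E = -13.6057/7² = -0.27767 eV  ← matches
  n = 8:  E = -13.6057/8² = -0.21259 eV
  n = 9:  E = -13.6057/9² = -0.16797 eV

Checking against the measurement of -0.28 eV (2 sig figs), only n = 7 agrees:
E_7 = -0.27767 eV, which rounds to -0.28 eV ✓

Therefore n = 7.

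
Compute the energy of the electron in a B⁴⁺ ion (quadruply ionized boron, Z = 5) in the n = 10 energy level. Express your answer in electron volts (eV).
-3.401 eV

The energy levels of a hydrogen-like atom are given by:
E_n = -13.6057 Z² / n² eV  (with Z = 5 for B⁴⁺)

For n = 10:
E_10 = -13.6057 × 5² / 10²
E_10 = -13.6057 × 25 / 100
E_10 = -3.401 eV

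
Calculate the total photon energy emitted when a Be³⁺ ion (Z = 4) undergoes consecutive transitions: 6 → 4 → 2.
48.376 eV

The energy levels of Be³⁺ are E_n = -13.6057 × 4² / n² eV.

First transition (6 → 4):
ΔE₁ = |E_4 - E_6|
ΔE₁ = |-13.605700000 - (-6.046977778)| = 7.558722 eV

Second transition (4 → 2):
ΔE₂ = |E_2 - E_4|
ΔE₂ = |-54.422800000 - (-13.605700000)| = 40.817100 eV

Total energy released:
E_total = ΔE₁ + ΔE₂ = 7.558722 + 40.817100 = 48.376 eV

Note: This equals the direct transition 6 → 2: 48.376 eV ✓
Energy is conserved regardless of the path taken.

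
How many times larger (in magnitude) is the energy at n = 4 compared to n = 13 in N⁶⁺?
10.562500

Using E_n = -13.6057 Z² / n² eV with Z = 7:

E_4 = -13.6057 × 7² / 4² = -666.6793 / 16 = -41.667456250000 eV
E_13 = -13.6057 × 7² / 13² = -666.6793 / 169 = -3.944847928994 eV

The ratio is:
E_4/E_13 = (-41.667456250000) / (-3.944847928994)
E_4/E_13 = (-666.6793/16) / (-666.6793/169)
E_4/E_13 = 169/16
E_4/E_13 = 10.562500
(Note: the Z² factors cancel in the ratio.)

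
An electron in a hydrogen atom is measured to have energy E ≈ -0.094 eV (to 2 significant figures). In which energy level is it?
n = 12

The exact energy levels follow E_n = -13.6057 eV / n².

The measured value (-0.094 eV) is reported to only 2 significant figures, so we must test candidate n values and see which one matches to that precision.

Candidate energies:
  n = 10:  E = -13.6057/10² = -0.13606 eV
  n = 11:  E = -13.6057/11² = -0.11244 eV
  n = 12:  E = -13.6057/12² = -0.09448 eV  ← matches
  n = 13:  E = -13.6057/13² = -0.08051 eV
  n = 14:  E = -13.6057/14² = -0.06942 eV

Checking against the measurement of -0.094 eV (2 sig figs), only n = 12 agrees:
E_12 = -0.09448 eV, which rounds to -0.094 eV ✓

Therefore n = 12.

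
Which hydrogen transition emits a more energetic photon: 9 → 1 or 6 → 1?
9 → 1

Calculate the energy for each transition:

Transition 9 → 1:
ΔE₁ = |E_1 - E_9| = |-13.6057/1² - (-13.6057/9²)|
ΔE₁ = |-13.605700000 - (-0.167971605)| = 13.437728 eV

Transition 6 → 1:
ΔE₂ = |E_1 - E_6| = |-13.6057/1² - (-13.6057/6²)|
ΔE₂ = |-13.605700000 - (-0.377936111)| = 13.227764 eV

Since 13.437728 eV > 13.227764 eV, the transition 9 → 1 emits the more energetic photon.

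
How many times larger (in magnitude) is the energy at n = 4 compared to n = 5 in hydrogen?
1.5625

Using E_n = -13.6057 Z² / n² eV with Z = 1:

E_4 = -13.6057 / 4² = -13.6057 / 16 = -0.850356250 eV
E_5 = -13.6057 / 5² = -13.6057 / 25 = -0.544228000 eV

The ratio is:
E_4/E_5 = (-0.850356250) / (-0.544228000)
E_4/E_5 = (-13.6057/16) / (-13.6057/25)
E_4/E_5 = 25/16
E_4/E_5 = 1.5625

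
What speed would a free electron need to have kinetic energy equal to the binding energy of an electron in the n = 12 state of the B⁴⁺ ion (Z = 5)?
9.12e+05 m/s (or 0.30% of c)

The binding energy at n = 12 for B⁴⁺ is:
E_12 = -13.6057 × 5²/12² = -2.36210 eV
|E_12| = 2.36210 eV

Convert to Joules:
KE = 2.36210 eV × (1.602177 × 10⁻¹⁹ J/eV) = 3.7845e-19 J

Using KE = ½mv²:
v = √(2·KE/m_e)
v = √(2 × 3.7845e-19 J / 9.10938 × 10⁻³¹ kg)
v = 9.12e+05 m/s

This is approximately 0.30% the speed of light.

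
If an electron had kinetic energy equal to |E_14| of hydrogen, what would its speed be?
1.56264e+05 m/s (or 0.052124% of c)

The binding energy at n = 14 for hydrogen is:
E_14 = -13.6057/14² = -0.0694168367 eV
|E_14| = 0.0694168367 eV

Convert to Joules:
KE = 0.0694168367 eV × (1.602177 × 10⁻¹⁹ J/eV) = 1.1121806e-20 J

Using KE = ½mv²:
v = √(2·KE/m_e)
v = √(2 × 1.1121806e-20 J / 9.10938 × 10⁻³¹ kg)
v = 1.56264e+05 m/s

This is approximately 0.052124% the speed of light.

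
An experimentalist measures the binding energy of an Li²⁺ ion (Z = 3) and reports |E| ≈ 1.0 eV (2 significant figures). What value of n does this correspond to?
n = 11

The exact energy levels follow E_n = -13.6057 Z² / n² eV with Z = 3.

The measured value (-1.0 eV) is reported to only 2 significant figures, so we must test candidate n values and see which one matches to that precision.

Candidate energies:
  n = 9:  E = -13.6057 × 3² / 9² = -1.511744 eV
  n = 10:  E = -13.6057 × 3² / 10² = -1.224513 eV
  n = 11:  E = -13.6057 × 3² / 11² = -1.011994 eV  ← matches
  n = 12:  E = -13.6057 × 3² / 12² = -0.850356 eV
  n = 13:  E = -13.6057 × 3² / 13² = -0.724564 eV

Checking against the measurement of -1.0 eV (2 sig figs), only n = 11 agrees:
E_11 = -1.011994 eV, which rounds to -1.0 eV ✓

Therefore n = 11.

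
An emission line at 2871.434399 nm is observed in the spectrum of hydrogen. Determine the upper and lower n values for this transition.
n = 11 → n = 5

First, find the photon energy from the wavelength (hc = 1239.84 eV·nm):
E = hc/λ = 1239.84 eV·nm / 2871.434399 nm = 0.43178420 eV

The energy levels of hydrogen satisfy E_n = -13.6057 / n² eV, so an emission n_i → n_f releases
ΔE = 13.6057 × (1/n_f² − 1/n_i²) eV.

Setting ΔE equal to the photon energy:
1/n_f² − 1/n_i² = 0.43178420 / 13.6057 = 0.031735537

Since 1/n_i² must be positive, we need 1/n_f² > 0.031735537, i.e. n_f ≤ 5. For each allowed n_f, solve n_i = (1/n_f² − 0.031735537)^(−1/2) and check whether it is a whole number:
  n_f = 1: 1/n_i² = 1.000000000 − 0.031735537 = 0.968264463 → n_i = 1.016  (not an integer) ✗
  n_f = 2: 1/n_i² = 0.250000000 − 0.031735537 = 0.218264463 → n_i = 2.140  (not an integer) ✗
  n_f = 3: 1/n_i² = 0.111111111 − 0.031735537 = 0.079375574 → n_i = 3.549  (not an integer) ✗
  n_f = 4: 1/n_i² = 0.062500000 − 0.031735537 = 0.030764463 → n_i = 5.701  (not an integer) ✗
  n_f = 5: 1/n_i² = 0.040000000 − 0.031735537 = 0.008264463 → n_i = 11.000  → integer, n_i = 11 ✓

Only n_f = 5 gives an integer upper level, n_i = 11.

The transition is from n = 11 to n = 5 (emission).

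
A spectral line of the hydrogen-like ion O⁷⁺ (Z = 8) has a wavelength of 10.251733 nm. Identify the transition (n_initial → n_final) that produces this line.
n = 3 → n = 2

First, find the photon energy from the wavelength (hc = 1239.84 eV·nm):
E = hc/λ = 1239.84 eV·nm / 10.251733 nm = 120.93955 eV

The energy levels of O⁷⁺ satisfy E_n = -13.6057 × 8² / n² eV, so an emission n_i → n_f releases
ΔE = 13.6057 × 8² × (1/n_f² − 1/n_i²) eV.

Setting ΔE equal to the photon energy:
1/n_f² − 1/n_i² = 120.93955 / (13.6057 × 8²) = 0.13888888

Since 1/n_i² must be positive, we need 1/n_f² > 0.13888888, i.e. n_f ≤ 2. For each allowed n_f, solve n_i = (1/n_f² − 0.13888888)^(−1/2) and check whether it is a whole number:
  n_f = 1: 1/n_i² = 1.00000000 − 0.13888888 = 0.86111112 → n_i = 1.078  (not an integer) ✗
  n_f = 2: 1/n_i² = 0.25000000 − 0.13888888 = 0.11111112 → n_i = 3.000  → integer, n_i = 3 ✓

Only n_f = 2 gives an integer upper level, n_i = 3.

The transition is from n = 3 to n = 2 (emission).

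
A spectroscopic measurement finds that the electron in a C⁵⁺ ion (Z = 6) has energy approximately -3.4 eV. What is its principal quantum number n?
n = 12

The exact energy levels follow E_n = -13.6057 Z² / n² eV with Z = 6.

The measured value (-3.4 eV) is reported to only 2 significant figures, so we must test candidate n values and see which one matches to that precision.

Candidate energies:
  n = 10:  E = -13.6057 × 6² / 10² = -4.89805 eV
  n = 11:  E = -13.6057 × 6² / 11² = -4.04798 eV
  n = 12:  E = -13.6057 × 6² / 12² = -3.40143 eV  ← matches
  n = 13:  E = -13.6057 × 6² / 13² = -2.89826 eV
  n = 14:  E = -13.6057 × 6² / 14² = -2.49901 eV

Checking against the measurement of -3.4 eV (2 sig figs), only n = 12 agrees:
E_12 = -3.40143 eV, which rounds to -3.4 eV ✓

Therefore n = 12.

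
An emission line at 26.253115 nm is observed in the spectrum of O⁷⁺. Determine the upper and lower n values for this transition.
n = 11 → n = 4

First, find the photon energy from the wavelength (hc = 1239.84 eV·nm):
E = hc/λ = 1239.84 eV·nm / 26.253115 nm = 47.226396 eV

The energy levels of O⁷⁺ satisfy E_n = -13.6057 × 8² / n² eV, so an emission n_i → n_f releases
ΔE = 13.6057 × 8² × (1/n_f² − 1/n_i²) eV.

Setting ΔE equal to the photon energy:
1/n_f² − 1/n_i² = 47.226396 / (13.6057 × 8²) = 0.054235536

Since 1/n_i² must be positive, we need 1/n_f² > 0.054235536, i.e. n_f ≤ 4. For each allowed n_f, solve n_i = (1/n_f² − 0.054235536)^(−1/2) and check whether it is a whole number:
  n_f = 1: 1/n_i² = 1.000000000 − 0.054235536 = 0.945764464 → n_i = 1.028  (not an integer) ✗
  n_f = 2: 1/n_i² = 0.250000000 − 0.054235536 = 0.195764464 → n_i = 2.260  (not an integer) ✗
  n_f = 3: 1/n_i² = 0.111111111 − 0.054235536 = 0.056875575 → n_i = 4.193  (not an integer) ✗
  n_f = 4: 1/n_i² = 0.062500000 − 0.054235536 = 0.008264464 → n_i = 11.000  → integer, n_i = 11 ✓

Only n_f = 4 gives an integer upper level, n_i = 11.

The transition is from n = 11 to n = 4 (emission).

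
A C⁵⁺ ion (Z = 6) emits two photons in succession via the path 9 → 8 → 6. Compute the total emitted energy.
7.56 eV

The energy levels of C⁵⁺ are E_n = -13.6057 × 6² / n² eV.

First transition (9 → 8):
ΔE₁ = |E_8 - E_9|
ΔE₁ = |-7.65320625 - (-6.04697778)| = 1.60623 eV

Second transition (8 → 6):
ΔE₂ = |E_6 - E_8|
ΔE₂ = |-13.60570000 - (-7.65320625)| = 5.95249 eV

Total energy released:
E_total = ΔE₁ + ΔE₂ = 1.60623 + 5.95249 = 7.56 eV

Note: This equals the direct transition 9 → 6: 7.56 eV ✓
Energy is conserved regardless of the path taken.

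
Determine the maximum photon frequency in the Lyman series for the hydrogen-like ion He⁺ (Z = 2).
1.31594e+16 Hz

The series limit corresponds to the transition from n = ∞ to n = 1.
This is the highest energy (shortest wavelength) transition in the Lyman series.

E_∞ = 0 eV
E_1 = -13.6057 × 2² / 1² = -54.4228000 eV

Energy at series limit:
ΔE = E_∞ - E_1 = 0 - (-54.4228000) = 54.4228000 eV
E = 54.4228000 eV × (1.602177 × 10⁻¹⁹ J/eV) = 8.7194958e-18 J
f = E/h = 8.7194958e-18 J / (6.62607 × 10⁻³⁴ J·s) = 1.31594e+16 Hz

This energy equals the ionization energy from the n = 1 state of He⁺.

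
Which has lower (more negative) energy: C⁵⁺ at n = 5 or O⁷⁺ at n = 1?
O⁷⁺ at n = 1 (E = -870.7648 eV)

Using E_n = -13.6057 Z² / n² eV:

C⁵⁺ (Z = 6) at n = 5:
E = -13.6057 × 6² / 5² = -13.6057 × 36 / 25 = -19.5922080 eV

O⁷⁺ (Z = 8) at n = 1:
E = -13.6057 × 8² / 1² = -13.6057 × 64 / 1 = -870.7648000 eV

Since -870.7648000 eV < -19.5922080 eV,
O⁷⁺ at n = 1 is more tightly bound (requires more energy to ionize).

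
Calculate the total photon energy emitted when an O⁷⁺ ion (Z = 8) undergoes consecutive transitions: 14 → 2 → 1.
866.32 eV

The energy levels of O⁷⁺ are E_n = -13.6057 × 8² / n² eV.

First transition (14 → 2):
ΔE₁ = |E_2 - E_14|
ΔE₁ = |-217.69120000 - (-4.44267755)| = 213.24852 eV

Second transition (2 → 1):
ΔE₂ = |E_1 - E_2|
ΔE₂ = |-870.76480000 - (-217.69120000)| = 653.07360 eV

Total energy released:
E_total = ΔE₁ + ΔE₂ = 213.24852 + 653.07360 = 866.32 eV

Note: This equals the direct transition 14 → 1: 866.32 eV ✓
Energy is conserved regardless of the path taken.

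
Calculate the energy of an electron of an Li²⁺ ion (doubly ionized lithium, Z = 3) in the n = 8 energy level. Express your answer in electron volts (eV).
-1.91 eV

The energy levels of a hydrogen-like atom are given by:
E_n = -13.6057 Z² / n² eV  (with Z = 3 for Li²⁺)

For n = 8:
E_8 = -13.6057 × 3² / 8²
E_8 = -13.6057 × 9 / 64
E_8 = -1.91 eV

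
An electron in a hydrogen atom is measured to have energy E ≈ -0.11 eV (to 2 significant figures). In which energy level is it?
n = 11

The exact energy levels follow E_n = -13.6057 eV / n².

The measured value (-0.11 eV) is reported to only 2 significant figures, so we must test candidate n values and see which one matches to that precision.

Candidate energies:
  n = 9:  E = -13.6057/9² = -0.16797 eV
  n = 10:  E = -13.6057/10² = -0.13606 eV
  n = 11:  E = -13.6057/11² = -0.11244 eV  ← matches
  n = 12:  E = -13.6057/12² = -0.09448 eV
  n = 13:  E = -13.6057/13² = -0.08051 eV

Checking against the measurement of -0.11 eV (2 sig figs), only n = 11 agrees:
E_11 = -0.11244 eV, which rounds to -0.11 eV ✓

Therefore n = 11.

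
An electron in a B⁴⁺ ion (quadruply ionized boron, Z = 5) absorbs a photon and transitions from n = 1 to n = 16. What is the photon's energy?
338.8138 eV

The energy levels of a hydrogen-like atom are E_n = -13.6057 Z² eV / n².

Energy at n = 1: E_1 = -13.6057 × 5² / 1² = -340.1425000 eV
Energy at n = 16: E_16 = -13.6057 × 5² / 16² = -1.3286816 eV

The excitation energy is the difference:
ΔE = E_16 - E_1
ΔE = -1.3286816 - (-340.1425000)
ΔE = 338.8138 eV

Since this is positive, energy must be absorbed (photon absorption).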